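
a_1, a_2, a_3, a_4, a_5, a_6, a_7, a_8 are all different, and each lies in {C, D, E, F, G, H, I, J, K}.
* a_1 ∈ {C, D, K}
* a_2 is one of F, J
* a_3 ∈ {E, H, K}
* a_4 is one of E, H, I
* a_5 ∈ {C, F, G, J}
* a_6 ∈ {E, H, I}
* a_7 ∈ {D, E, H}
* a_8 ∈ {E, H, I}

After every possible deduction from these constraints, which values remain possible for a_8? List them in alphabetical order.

E, H, I

a_4, a_6, a_8 between them cover only {E, H, I} — a naked triple. Remove those values from a_3, a_7.
a_3's domain is down to {K}, so a_3 = K. Strike K from a_1.
a_7 must be D (only option left). Strike D from a_1.
a_1 has just one choice, so a_1 = C. Remove C from a_5.
No further eliminations apply; a_8 can still be any of E, H, I.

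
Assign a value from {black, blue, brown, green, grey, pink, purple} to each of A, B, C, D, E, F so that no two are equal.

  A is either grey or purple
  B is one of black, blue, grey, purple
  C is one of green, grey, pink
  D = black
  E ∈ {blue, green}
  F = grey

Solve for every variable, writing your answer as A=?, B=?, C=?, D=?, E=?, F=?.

D's domain is down to {black}, so D = black. Eliminate black elsewhere: B.
F's domain is down to {grey}, so F = grey. Eliminate grey elsewhere: A, B, C.
That leaves A = purple. Strike purple from B.
B has just one choice, so B = blue. So E can't be blue.
E's domain is down to {green}, so E = green. Remove green from C.
That leaves C = pink.

A=purple, B=blue, C=pink, D=black, E=green, F=grey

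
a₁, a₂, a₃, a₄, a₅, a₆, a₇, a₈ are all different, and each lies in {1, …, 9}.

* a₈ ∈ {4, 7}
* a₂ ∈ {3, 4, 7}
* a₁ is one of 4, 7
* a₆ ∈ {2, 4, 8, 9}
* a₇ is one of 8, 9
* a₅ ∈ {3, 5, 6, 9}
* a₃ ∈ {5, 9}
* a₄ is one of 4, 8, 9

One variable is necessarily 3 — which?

The 8 variables together cover exactly {2, 3, 4, 5, 6, 7, 8, 9} — 8 values for 8 variables — and 2 appears only in a₆'s list, so a₆ = 2.
Among the 7 still-open variables, 6 fits only a₅ (and all 7 values in {3, 4, 5, 6, 7, 8, 9} must be used), so a₅ = 6.
The 6 still-open variables draw from only 6 values {3, 4, 5, 7, 8, 9}, so each is used; only a₂ can be 3, hence a₂ = 3.

a₂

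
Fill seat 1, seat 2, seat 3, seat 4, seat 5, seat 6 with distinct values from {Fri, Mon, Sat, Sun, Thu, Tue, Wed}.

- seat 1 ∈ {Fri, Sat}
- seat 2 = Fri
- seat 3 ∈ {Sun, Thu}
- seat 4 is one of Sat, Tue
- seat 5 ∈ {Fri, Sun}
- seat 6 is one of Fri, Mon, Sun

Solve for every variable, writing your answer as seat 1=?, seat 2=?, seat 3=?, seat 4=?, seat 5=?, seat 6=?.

seat 1=Sat, seat 2=Fri, seat 3=Thu, seat 4=Tue, seat 5=Sun, seat 6=Mon

seat 2 must be Fri (only option left). Eliminate Fri elsewhere: seat 1, seat 5, seat 6.
That leaves seat 5 = Sun. Remove Sun from seat 3, seat 6.
seat 6 has just one choice, so seat 6 = Mon.
seat 1's domain is down to {Sat}, so seat 1 = Sat. So seat 4 can't be Sat.
seat 3's domain is down to {Thu}, so seat 3 = Thu.
seat 4 must be Tue (only option left).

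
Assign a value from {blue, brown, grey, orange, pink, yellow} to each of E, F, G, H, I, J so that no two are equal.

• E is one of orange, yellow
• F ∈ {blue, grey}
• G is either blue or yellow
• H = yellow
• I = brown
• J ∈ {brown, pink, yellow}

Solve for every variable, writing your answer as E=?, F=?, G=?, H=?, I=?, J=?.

E=orange, F=grey, G=blue, H=yellow, I=brown, J=pink

H has just one choice, so H = yellow. So E, G, J can't be yellow.
I's domain is down to {brown}, so I = brown. Remove brown from J.
That leaves J = pink.
E must be orange (only option left).
G has just one choice, so G = blue. Strike blue from F.
F must be grey (only option left).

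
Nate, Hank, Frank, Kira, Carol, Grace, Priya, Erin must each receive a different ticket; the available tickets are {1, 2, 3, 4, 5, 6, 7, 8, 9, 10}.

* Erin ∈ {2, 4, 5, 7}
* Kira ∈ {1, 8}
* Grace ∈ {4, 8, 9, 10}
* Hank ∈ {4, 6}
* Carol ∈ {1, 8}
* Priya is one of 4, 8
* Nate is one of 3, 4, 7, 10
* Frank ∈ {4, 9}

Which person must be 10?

The 2 variables Kira and Carol are confined to {1, 8}, which locks those values in; drop them from Grace, Priya.
Priya must be 4 (only option left). Eliminate 4 elsewhere: Nate, Hank, Frank, Grace, Erin.
That leaves Hank = 6.
Frank must be 9 (only option left). Remove 9 from Grace.
So 10 goes to Grace.

Grace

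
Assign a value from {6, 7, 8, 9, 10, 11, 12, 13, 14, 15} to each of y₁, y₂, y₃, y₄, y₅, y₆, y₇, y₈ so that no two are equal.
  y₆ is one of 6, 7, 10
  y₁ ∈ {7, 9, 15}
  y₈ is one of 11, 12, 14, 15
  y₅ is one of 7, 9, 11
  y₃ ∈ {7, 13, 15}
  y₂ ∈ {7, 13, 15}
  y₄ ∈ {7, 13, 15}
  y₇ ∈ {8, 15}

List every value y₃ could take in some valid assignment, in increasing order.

The 3 variables y₂, y₃, y₄ are confined to {7, 13, 15}, which locks those values in; drop them from y₁, y₅, y₆, y₇, y₈.
y₁ must be 9 (only option left). So y₅ can't be 9.
y₅ has just one choice, so y₅ = 11. Remove 11 from y₈.
y₇ must be 8 (only option left).
No further eliminations apply; y₃ can still be any of 7, 13, 15.

7, 13, 15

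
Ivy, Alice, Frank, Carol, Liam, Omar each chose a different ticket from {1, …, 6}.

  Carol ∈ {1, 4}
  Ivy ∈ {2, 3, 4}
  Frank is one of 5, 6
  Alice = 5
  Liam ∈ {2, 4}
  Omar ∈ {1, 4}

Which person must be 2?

Liam

Alice must be 5 (only option left). Strike 5 from Frank.
Frank must be 6 (only option left).
The 4 still-open variables draw from only 4 values {1, 2, 3, 4}, so each is used; only Ivy can be 3, hence Ivy = 3.
The 3 still-open variables together cover exactly {1, 2, 4} — 3 values for 3 variables — and 2 appears only in Liam's list, so Liam = 2.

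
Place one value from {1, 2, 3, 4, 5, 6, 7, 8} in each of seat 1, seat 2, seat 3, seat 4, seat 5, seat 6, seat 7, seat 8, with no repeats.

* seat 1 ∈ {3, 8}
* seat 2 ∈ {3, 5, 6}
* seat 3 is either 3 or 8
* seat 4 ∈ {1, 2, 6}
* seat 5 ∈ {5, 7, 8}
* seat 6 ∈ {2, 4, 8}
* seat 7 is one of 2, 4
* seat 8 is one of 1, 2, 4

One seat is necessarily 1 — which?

seat 8

The 8 variables draw from only 8 values {1, 2, 3, 4, 5, 6, 7, 8}, so each is used; only seat 5 can be 7, hence seat 5 = 7.
Among the 7 still-open variables, 5 fits only seat 2 (and all 7 values in {1, 2, 3, 4, 5, 6, 8} must be used), so seat 2 = 5.
The 6 still-open variables draw from only 6 values {1, 2, 3, 4, 6, 8}, so each is used; only seat 4 can be 6, hence seat 4 = 6.
The 5 still-open variables draw from only 5 values {1, 2, 3, 4, 8}, so each is used; only seat 8 can be 1, hence seat 8 = 1.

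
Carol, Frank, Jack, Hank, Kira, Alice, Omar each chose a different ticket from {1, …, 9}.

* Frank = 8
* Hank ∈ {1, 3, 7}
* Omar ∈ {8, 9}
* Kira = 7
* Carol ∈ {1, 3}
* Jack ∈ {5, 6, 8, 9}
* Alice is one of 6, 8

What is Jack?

5

Frank's domain is down to {8}, so Frank = 8. Eliminate 8 elsewhere: Jack, Alice, Omar.
Kira's domain is down to {7}, so Kira = 7. Remove 7 from Hank.
Alice has just one choice, so Alice = 6. Strike 6 from Jack.
Omar's domain is down to {9}, so Omar = 9. So Jack can't be 9.
So Jack = 5.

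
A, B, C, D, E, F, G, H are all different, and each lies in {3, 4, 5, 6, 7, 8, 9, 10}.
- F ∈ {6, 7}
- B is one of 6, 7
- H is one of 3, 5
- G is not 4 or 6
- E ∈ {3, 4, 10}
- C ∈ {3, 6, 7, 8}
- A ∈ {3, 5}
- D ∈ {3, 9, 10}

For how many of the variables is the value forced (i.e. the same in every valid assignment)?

The 8 variables together cover exactly {3, 4, 5, 6, 7, 8, 9, 10} — 8 values for 8 variables — and 4 appears only in E's list, so E = 4.
A and H between them cover only {3, 5} — a naked pair. Remove those values from C, D, G.
B and F between them cover only {6, 7} — a naked pair. Remove those values from C, G.
C's domain is down to {8}, so C = 8. Remove 8 from G.
Determined: C=8, E=4. The other variables each still have more than one consistent value. That makes 2.

2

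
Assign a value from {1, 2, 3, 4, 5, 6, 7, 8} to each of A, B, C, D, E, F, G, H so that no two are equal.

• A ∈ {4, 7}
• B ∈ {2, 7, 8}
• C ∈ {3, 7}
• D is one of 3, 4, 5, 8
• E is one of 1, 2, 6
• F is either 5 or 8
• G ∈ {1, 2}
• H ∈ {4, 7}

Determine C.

3

The 8 variables draw from only 8 values {1, 2, 3, 4, 5, 6, 7, 8}, so each is used; only E can be 6, hence E = 6.
Among the 7 still-open variables, 1 fits only G (and all 7 values in {1, 2, 3, 4, 5, 7, 8} must be used), so G = 1.
The 6 still-open variables draw from only 6 values {2, 3, 4, 5, 7, 8}, so each is used; only B can be 2, hence B = 2.
A and H share exactly the 2 values {4, 7}; by pigeonhole those values go to them, so strike 4, 7 from C, D.
So C = 3.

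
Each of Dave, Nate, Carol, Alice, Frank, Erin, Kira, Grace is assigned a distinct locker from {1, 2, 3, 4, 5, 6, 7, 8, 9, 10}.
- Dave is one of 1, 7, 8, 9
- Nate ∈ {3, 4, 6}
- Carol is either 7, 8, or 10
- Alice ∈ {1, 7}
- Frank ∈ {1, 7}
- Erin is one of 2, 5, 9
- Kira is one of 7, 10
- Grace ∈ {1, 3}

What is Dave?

9

Alice and Frank share exactly the 2 values {1, 7}; by pigeonhole those values go to them, so strike 1, 7 from Dave, Carol, Kira, Grace.
Kira must be 10 (only option left). Eliminate 10 elsewhere: Carol.
Grace's domain is down to {3}, so Grace = 3. So Nate can't be 3.
That leaves Carol = 8. So Dave can't be 8.
So Dave = 9.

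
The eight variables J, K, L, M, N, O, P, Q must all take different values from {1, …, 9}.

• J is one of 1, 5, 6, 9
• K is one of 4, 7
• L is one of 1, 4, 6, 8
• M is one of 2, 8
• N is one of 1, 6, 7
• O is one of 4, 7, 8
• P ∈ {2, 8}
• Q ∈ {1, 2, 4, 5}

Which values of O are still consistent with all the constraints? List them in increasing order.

4, 7

Among the 8 variables, 9 fits only J (and all 8 values in {1, 2, 4, 5, 6, 7, 8, 9} must be used), so J = 9.
The 7 still-open variables draw from only 7 values {1, 2, 4, 5, 6, 7, 8}, so each is used; only Q can be 5, hence Q = 5.
M and P share exactly the 2 values {2, 8}; by pigeonhole those values go to them, so strike 2, 8 from L, O.
K and O share exactly the 2 values {4, 7}; by pigeonhole those values go to them, so strike 4, 7 from L, N.
No further eliminations apply; O can still be any of 4, 7.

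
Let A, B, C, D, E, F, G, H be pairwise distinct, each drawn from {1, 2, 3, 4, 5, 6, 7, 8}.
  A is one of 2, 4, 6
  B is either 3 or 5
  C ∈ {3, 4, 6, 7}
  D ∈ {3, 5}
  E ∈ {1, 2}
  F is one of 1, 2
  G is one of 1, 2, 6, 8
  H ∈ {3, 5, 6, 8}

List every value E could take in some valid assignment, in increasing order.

Among the 8 variables, 7 fits only C (and all 8 values in {1, 2, 3, 4, 5, 6, 7, 8} must be used), so C = 7.
The 7 still-open variables together cover exactly {1, 2, 3, 4, 5, 6, 8} — 7 values for 7 variables — and 4 appears only in A's list, so A = 4.
B and D share exactly the 2 values {3, 5}; by pigeonhole those values go to them, so strike 3, 5 from H.
E and F between them cover only {1, 2} — a naked pair. Remove those values from G.
No further eliminations apply; E can still be any of 1, 2.

1, 2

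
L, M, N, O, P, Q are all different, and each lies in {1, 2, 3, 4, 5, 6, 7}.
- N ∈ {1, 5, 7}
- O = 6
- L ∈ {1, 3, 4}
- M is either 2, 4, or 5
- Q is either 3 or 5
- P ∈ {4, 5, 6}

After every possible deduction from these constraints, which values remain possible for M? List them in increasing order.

O must be 6 (only option left). So P can't be 6.
No further eliminations apply; M can still be any of 2, 4, 5.

2, 4, 5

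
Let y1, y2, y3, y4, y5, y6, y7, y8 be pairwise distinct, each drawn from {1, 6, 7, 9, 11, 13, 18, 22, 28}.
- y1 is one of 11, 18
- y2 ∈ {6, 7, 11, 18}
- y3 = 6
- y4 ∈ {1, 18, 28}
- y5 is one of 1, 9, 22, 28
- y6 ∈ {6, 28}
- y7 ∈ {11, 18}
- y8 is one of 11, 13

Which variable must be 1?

y3's domain is down to {6}, so y3 = 6. So y2, y6 can't be 6.
y6's domain is down to {28}, so y6 = 28. Eliminate 28 elsewhere: y4, y5.
The 2 variables y1 and y7 are confined to {11, 18}, which locks those values in; drop them from y2, y4, y8.
So 1 goes to y4.

y4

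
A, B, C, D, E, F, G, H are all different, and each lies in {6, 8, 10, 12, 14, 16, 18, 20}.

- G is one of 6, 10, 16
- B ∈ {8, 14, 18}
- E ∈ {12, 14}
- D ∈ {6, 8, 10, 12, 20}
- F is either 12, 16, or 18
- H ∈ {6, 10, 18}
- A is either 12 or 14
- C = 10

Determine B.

C must be 10 (only option left). Eliminate 10 elsewhere: D, G, H.
The 7 still-open variables draw from only 7 values {6, 8, 12, 14, 16, 18, 20}, so each is used; only D can be 20, hence D = 20.
The 6 still-open variables together cover exactly {6, 8, 12, 14, 16, 18} — 6 values for 6 variables — and 8 appears only in B's list, so B = 8.

8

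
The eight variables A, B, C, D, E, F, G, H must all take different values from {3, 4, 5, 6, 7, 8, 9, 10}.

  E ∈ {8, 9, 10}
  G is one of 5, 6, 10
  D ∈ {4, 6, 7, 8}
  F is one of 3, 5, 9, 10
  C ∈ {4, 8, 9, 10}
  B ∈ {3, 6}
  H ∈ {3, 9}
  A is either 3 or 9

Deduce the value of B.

The 8 variables draw from only 8 values {3, 4, 5, 6, 7, 8, 9, 10}, so each is used; only D can be 7, hence D = 7.
Among the 7 still-open variables, 4 fits only C (and all 7 values in {3, 4, 5, 6, 8, 9, 10} must be used), so C = 4.
Among the 6 still-open variables, 8 fits only E (and all 6 values in {3, 5, 6, 8, 9, 10} must be used), so E = 8.
A and H share exactly the 2 values {3, 9}; by pigeonhole those values go to them, so strike 3, 9 from B, F.
So B = 6.

6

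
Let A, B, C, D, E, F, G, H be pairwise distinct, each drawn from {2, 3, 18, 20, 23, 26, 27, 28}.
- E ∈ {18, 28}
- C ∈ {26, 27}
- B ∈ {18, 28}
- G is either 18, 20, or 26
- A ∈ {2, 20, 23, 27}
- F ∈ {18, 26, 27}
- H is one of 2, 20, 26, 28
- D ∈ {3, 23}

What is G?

20

The 8 variables together cover exactly {2, 3, 18, 20, 23, 26, 27, 28} — 8 values for 8 variables — and 3 appears only in D's list, so D = 3.
Among the 7 still-open variables, 23 fits only A (and all 7 values in {2, 18, 20, 23, 26, 27, 28} must be used), so A = 23.
The 6 still-open variables together cover exactly {2, 18, 20, 26, 27, 28} — 6 values for 6 variables — and 2 appears only in H's list, so H = 2.
The 5 still-open variables draw from only 5 values {18, 20, 26, 27, 28}, so each is used; only G can be 20, hence G = 20.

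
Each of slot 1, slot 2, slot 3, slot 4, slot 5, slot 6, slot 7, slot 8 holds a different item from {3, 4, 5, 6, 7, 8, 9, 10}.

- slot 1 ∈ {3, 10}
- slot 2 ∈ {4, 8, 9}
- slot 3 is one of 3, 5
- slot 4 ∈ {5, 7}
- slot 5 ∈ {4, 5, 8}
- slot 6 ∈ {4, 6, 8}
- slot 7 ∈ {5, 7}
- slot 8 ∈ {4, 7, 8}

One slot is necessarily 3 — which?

slot 3

The 8 variables draw from only 8 values {3, 4, 5, 6, 7, 8, 9, 10}, so each is used; only slot 6 can be 6, hence slot 6 = 6.
Among the 7 still-open variables, 9 fits only slot 2 (and all 7 values in {3, 4, 5, 7, 8, 9, 10} must be used), so slot 2 = 9.
Among the 6 still-open variables, 10 fits only slot 1 (and all 6 values in {3, 4, 5, 7, 8, 10} must be used), so slot 1 = 10.
The 5 still-open variables together cover exactly {3, 4, 5, 7, 8} — 5 values for 5 variables — and 3 appears only in slot 3's list, so slot 3 = 3.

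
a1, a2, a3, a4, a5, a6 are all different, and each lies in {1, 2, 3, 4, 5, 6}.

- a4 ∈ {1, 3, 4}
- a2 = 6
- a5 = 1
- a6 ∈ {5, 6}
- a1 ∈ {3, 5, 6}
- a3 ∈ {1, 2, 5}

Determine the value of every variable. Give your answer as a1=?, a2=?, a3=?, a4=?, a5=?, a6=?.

a2's domain is down to {6}, so a2 = 6. So a1, a6 can't be 6.
a5 must be 1 (only option left). Eliminate 1 elsewhere: a3, a4.
a6's domain is down to {5}, so a6 = 5. Eliminate 5 elsewhere: a1, a3.
a1 has just one choice, so a1 = 3. So a4 can't be 3.
a3's domain is down to {2}, so a3 = 2.
a4 must be 4 (only option left).

a1=3, a2=6, a3=2, a4=4, a5=1, a6=5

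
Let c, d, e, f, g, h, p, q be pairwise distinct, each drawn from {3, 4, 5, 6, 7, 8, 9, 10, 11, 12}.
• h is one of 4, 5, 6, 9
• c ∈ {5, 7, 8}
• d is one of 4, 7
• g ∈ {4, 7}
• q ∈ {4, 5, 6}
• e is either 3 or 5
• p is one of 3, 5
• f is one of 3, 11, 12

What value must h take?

9

d and g between them cover only {4, 7} — a naked pair. Remove those values from c, h, q.
e and p between them cover only {3, 5} — a naked pair. Remove those values from c, f, h, q.
That leaves c = 8.
q's domain is down to {6}, so q = 6. Strike 6 from h.
So h = 9.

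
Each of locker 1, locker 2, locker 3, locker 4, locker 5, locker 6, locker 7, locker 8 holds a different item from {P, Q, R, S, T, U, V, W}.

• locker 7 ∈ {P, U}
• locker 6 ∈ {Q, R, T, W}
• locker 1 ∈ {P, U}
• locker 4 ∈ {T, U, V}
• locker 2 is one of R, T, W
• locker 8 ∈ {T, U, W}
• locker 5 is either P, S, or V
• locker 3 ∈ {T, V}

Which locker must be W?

locker 8

The 8 variables together cover exactly {P, Q, R, S, T, U, V, W} — 8 values for 8 variables — and Q appears only in locker 6's list, so locker 6 = Q.
The 7 still-open variables draw from only 7 values {P, R, S, T, U, V, W}, so each is used; only locker 2 can be R, hence locker 2 = R.
The 6 still-open variables together cover exactly {P, S, T, U, V, W} — 6 values for 6 variables — and S appears only in locker 5's list, so locker 5 = S.
Among the 5 still-open variables, W fits only locker 8 (and all 5 values in {P, T, U, V, W} must be used), so locker 8 = W.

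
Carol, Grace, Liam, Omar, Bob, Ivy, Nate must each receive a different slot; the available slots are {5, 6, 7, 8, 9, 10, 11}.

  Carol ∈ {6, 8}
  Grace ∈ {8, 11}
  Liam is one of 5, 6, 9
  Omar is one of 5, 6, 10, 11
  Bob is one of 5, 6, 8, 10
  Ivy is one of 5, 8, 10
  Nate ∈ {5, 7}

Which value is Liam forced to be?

The 7 variables draw from only 7 values {5, 6, 7, 8, 9, 10, 11}, so each is used; only Nate can be 7, hence Nate = 7.
The 6 still-open variables together cover exactly {5, 6, 8, 9, 10, 11} — 6 values for 6 variables — and 9 appears only in Liam's list, so Liam = 9.

9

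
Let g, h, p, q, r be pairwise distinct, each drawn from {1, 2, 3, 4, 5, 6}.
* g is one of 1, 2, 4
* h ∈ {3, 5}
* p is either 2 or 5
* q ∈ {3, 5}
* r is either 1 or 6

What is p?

The 2 variables h and q are confined to {3, 5}, which locks those values in; drop them from p.
So p = 2.

2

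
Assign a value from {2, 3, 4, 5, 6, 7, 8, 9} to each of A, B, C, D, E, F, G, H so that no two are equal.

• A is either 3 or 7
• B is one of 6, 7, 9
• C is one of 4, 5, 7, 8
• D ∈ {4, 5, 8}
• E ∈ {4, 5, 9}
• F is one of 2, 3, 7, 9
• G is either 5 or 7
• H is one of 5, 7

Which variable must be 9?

Among the 8 variables, 2 fits only F (and all 8 values in {2, 3, 4, 5, 6, 7, 8, 9} must be used), so F = 2.
The 7 still-open variables together cover exactly {3, 4, 5, 6, 7, 8, 9} — 7 values for 7 variables — and 3 appears only in A's list, so A = 3.
The 6 still-open variables draw from only 6 values {4, 5, 6, 7, 8, 9}, so each is used; only B can be 6, hence B = 6.
Among the 5 still-open variables, 9 fits only E (and all 5 values in {4, 5, 7, 8, 9} must be used), so E = 9.

E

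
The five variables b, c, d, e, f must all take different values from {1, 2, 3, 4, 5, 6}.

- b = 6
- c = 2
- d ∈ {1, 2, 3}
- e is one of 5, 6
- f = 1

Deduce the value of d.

b must be 6 (only option left). Eliminate 6 elsewhere: e.
c has just one choice, so c = 2. Remove 2 from d.
e must be 5 (only option left).
f has just one choice, so f = 1. So d can't be 1.
So d = 3.

3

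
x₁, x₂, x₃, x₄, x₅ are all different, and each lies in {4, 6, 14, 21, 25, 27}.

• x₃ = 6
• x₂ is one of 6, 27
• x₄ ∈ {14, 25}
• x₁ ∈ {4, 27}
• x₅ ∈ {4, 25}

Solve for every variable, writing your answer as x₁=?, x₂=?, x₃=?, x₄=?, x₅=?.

x₃ has just one choice, so x₃ = 6. Remove 6 from x₂.
That leaves x₂ = 27. So x₁ can't be 27.
x₁ has just one choice, so x₁ = 4. Eliminate 4 elsewhere: x₅.
x₅'s domain is down to {25}, so x₅ = 25. Eliminate 25 elsewhere: x₄.
That leaves x₄ = 14.

x₁=4, x₂=27, x₃=6, x₄=14, x₅=25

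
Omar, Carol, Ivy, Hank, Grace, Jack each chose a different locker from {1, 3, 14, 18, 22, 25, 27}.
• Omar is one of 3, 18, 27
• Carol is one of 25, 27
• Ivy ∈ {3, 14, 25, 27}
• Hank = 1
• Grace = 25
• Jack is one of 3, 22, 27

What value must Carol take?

Hank must be 1 (only option left).
Grace's domain is down to {25}, so Grace = 25. Eliminate 25 elsewhere: Carol, Ivy.
So Carol = 27.

27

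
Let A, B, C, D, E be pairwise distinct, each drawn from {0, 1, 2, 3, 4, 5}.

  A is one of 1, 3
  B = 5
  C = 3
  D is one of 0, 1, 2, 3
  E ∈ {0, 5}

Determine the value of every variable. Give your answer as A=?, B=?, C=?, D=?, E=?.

A=1, B=5, C=3, D=2, E=0

B has just one choice, so B = 5. Strike 5 from E.
C's domain is down to {3}, so C = 3. Remove 3 from A, D.
E has just one choice, so E = 0. Eliminate 0 elsewhere: D.
That leaves A = 1. So D can't be 1.
That leaves D = 2.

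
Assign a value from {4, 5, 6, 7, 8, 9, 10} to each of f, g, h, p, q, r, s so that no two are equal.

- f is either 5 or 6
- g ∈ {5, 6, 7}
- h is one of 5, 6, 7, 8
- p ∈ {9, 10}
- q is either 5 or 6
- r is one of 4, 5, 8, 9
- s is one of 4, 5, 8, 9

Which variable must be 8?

The 7 variables draw from only 7 values {4, 5, 6, 7, 8, 9, 10}, so each is used; only p can be 10, hence p = 10.
The 2 variables f and q are confined to {5, 6}, which locks those values in; drop them from g, h, r, s.
g must be 7 (only option left). Eliminate 7 elsewhere: h.
So 8 goes to h.

h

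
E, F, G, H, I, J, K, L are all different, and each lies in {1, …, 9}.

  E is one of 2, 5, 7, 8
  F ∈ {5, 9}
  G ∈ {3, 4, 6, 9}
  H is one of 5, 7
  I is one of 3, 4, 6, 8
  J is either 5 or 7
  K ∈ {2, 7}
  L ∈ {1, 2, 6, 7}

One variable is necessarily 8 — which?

E

H and J between them cover only {5, 7} — a naked pair. Remove those values from E, F, K, L.
F has just one choice, so F = 9. So G can't be 9.
K must be 2 (only option left). Remove 2 from E, L.
So 8 goes to E.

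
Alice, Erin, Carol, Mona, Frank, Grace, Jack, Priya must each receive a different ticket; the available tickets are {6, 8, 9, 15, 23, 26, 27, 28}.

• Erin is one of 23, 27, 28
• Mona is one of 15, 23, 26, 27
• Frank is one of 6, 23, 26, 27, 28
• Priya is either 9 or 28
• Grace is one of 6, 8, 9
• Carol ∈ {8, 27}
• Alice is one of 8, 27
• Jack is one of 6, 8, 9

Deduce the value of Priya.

The 8 variables together cover exactly {6, 8, 9, 15, 23, 26, 27, 28} — 8 values for 8 variables — and 15 appears only in Mona's list, so Mona = 15.
The 7 still-open variables draw from only 7 values {6, 8, 9, 23, 26, 27, 28}, so each is used; only Frank can be 26, hence Frank = 26.
The 6 still-open variables draw from only 6 values {6, 8, 9, 23, 27, 28}, so each is used; only Erin can be 23, hence Erin = 23.
The 5 still-open variables draw from only 5 values {6, 8, 9, 27, 28}, so each is used; only Priya can be 28, hence Priya = 28.

28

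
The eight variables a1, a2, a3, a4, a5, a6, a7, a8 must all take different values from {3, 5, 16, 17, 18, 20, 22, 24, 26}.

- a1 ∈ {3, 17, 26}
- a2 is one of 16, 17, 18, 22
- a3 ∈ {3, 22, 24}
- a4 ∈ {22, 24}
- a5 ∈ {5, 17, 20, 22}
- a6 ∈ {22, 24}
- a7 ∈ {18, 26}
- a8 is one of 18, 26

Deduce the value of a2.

The 2 variables a4 and a6 are confined to {22, 24}, which locks those values in; drop them from a2, a3, a5.
That leaves a3 = 3. Strike 3 from a1.
a7 and a8 share exactly the 2 values {18, 26}; by pigeonhole those values go to them, so strike 18, 26 from a1, a2.
That leaves a1 = 17. Remove 17 from a2, a5.
So a2 = 16.

16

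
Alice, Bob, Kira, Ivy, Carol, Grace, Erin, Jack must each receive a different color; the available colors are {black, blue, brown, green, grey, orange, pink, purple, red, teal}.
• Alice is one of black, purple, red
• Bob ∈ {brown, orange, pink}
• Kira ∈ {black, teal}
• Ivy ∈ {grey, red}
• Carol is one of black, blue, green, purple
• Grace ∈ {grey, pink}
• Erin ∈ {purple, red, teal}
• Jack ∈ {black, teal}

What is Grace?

The 2 variables Kira and Jack are confined to {black, teal}, which locks those values in; drop them from Alice, Carol, Erin.
The 2 variables Alice and Erin are confined to {purple, red}, which locks those values in; drop them from Ivy, Carol.
Ivy has just one choice, so Ivy = grey. So Grace can't be grey.
So Grace = pink.

pink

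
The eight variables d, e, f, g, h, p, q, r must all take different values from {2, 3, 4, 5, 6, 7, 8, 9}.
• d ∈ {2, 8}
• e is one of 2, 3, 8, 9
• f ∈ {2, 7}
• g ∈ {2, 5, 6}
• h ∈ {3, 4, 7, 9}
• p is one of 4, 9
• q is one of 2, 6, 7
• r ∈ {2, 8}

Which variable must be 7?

f

Among the 8 variables, 5 fits only g (and all 8 values in {2, 3, 4, 5, 6, 7, 8, 9} must be used), so g = 5.
Among the 7 still-open variables, 6 fits only q (and all 7 values in {2, 3, 4, 6, 7, 8, 9} must be used), so q = 6.
d and r between them cover only {2, 8} — a naked pair. Remove those values from e, f.
So 7 goes to f.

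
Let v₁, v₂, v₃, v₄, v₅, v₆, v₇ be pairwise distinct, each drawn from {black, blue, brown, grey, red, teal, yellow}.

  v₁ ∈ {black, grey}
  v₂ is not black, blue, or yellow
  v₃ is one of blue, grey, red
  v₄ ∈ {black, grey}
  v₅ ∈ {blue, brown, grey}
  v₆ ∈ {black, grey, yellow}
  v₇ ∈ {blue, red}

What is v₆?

yellow

The 7 variables together cover exactly {black, blue, brown, grey, red, teal, yellow} — 7 values for 7 variables — and teal appears only in v₂'s list, so v₂ = teal.
The 6 still-open variables draw from only 6 values {black, blue, brown, grey, red, yellow}, so each is used; only v₅ can be brown, hence v₅ = brown.
The 5 still-open variables together cover exactly {black, blue, grey, red, yellow} — 5 values for 5 variables — and yellow appears only in v₆'s list, so v₆ = yellow.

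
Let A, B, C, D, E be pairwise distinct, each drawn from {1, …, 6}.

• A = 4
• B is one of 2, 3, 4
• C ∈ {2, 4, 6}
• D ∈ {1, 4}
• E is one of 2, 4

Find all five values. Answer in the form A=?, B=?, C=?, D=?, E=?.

A=4, B=3, C=6, D=1, E=2

A must be 4 (only option left). Eliminate 4 elsewhere: B, C, D, E.
That leaves D = 1.
E has just one choice, so E = 2. Strike 2 from B, C.
B has just one choice, so B = 3.
C's domain is down to {6}, so C = 6.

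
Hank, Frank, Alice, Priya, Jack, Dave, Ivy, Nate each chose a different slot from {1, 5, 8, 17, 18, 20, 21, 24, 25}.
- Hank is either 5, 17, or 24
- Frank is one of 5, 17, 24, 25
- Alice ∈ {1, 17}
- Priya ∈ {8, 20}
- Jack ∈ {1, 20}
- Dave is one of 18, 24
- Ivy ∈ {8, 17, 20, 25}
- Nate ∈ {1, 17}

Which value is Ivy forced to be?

25

Among the 8 variables, 18 fits only Dave (and all 8 values in {1, 5, 8, 17, 18, 20, 24, 25} must be used), so Dave = 18.
The 2 variables Alice and Nate are confined to {1, 17}, which locks those values in; drop them from Hank, Frank, Jack, Ivy.
Jack's domain is down to {20}, so Jack = 20. Remove 20 from Priya, Ivy.
Priya has just one choice, so Priya = 8. Strike 8 from Ivy.
So Ivy = 25.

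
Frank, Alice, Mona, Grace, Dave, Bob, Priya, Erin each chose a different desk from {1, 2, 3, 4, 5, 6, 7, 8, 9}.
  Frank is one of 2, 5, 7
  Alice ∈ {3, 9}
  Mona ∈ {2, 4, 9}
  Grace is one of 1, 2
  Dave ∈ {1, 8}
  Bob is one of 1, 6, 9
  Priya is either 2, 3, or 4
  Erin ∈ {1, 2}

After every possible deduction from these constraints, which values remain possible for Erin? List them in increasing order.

1, 2

Grace and Erin between them cover only {1, 2} — a naked pair. Remove those values from Frank, Mona, Dave, Bob, Priya.
Dave must be 8 (only option left).
The 3 variables Alice, Mona, Priya are confined to {3, 4, 9}, which locks those values in; drop them from Bob.
Bob's domain is down to {6}, so Bob = 6.
No further eliminations apply; Erin can still be any of 1, 2.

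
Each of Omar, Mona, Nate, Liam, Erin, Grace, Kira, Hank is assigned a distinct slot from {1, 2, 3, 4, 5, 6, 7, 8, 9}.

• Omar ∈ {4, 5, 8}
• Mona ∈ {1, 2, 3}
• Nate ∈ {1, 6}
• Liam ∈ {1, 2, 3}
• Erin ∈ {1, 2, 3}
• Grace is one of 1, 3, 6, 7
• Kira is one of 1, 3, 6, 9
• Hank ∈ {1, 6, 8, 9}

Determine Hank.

Mona, Liam, Erin between them cover only {1, 2, 3} — a naked triple. Remove those values from Nate, Grace, Kira, Hank.
That leaves Nate = 6. Strike 6 from Grace, Kira, Hank.
Grace's domain is down to {7}, so Grace = 7.
Kira must be 9 (only option left). Remove 9 from Hank.
So Hank = 8.

8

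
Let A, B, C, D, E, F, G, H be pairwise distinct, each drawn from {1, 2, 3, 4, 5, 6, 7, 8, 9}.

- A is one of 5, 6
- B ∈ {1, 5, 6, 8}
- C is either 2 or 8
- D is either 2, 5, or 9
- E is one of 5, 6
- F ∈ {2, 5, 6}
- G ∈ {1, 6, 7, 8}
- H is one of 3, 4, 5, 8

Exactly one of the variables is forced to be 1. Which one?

B

A and E between them cover only {5, 6} — a naked pair. Remove those values from B, D, F, G, H.
That leaves F = 2. So C, D can't be 2.
C has just one choice, so C = 8. Strike 8 from B, G, H.
So 1 goes to B.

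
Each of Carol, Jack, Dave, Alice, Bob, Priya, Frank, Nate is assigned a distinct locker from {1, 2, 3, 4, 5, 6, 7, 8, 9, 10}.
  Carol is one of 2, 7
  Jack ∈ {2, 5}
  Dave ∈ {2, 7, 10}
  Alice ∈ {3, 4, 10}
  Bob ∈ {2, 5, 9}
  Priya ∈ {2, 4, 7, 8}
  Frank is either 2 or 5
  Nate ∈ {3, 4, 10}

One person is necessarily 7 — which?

Carol

Among the 8 variables, 8 fits only Priya (and all 8 values in {2, 3, 4, 5, 7, 8, 9, 10} must be used), so Priya = 8.
The 7 still-open variables together cover exactly {2, 3, 4, 5, 7, 9, 10} — 7 values for 7 variables — and 9 appears only in Bob's list, so Bob = 9.
The 2 variables Jack and Frank are confined to {2, 5}, which locks those values in; drop them from Carol, Dave.
So 7 goes to Carol.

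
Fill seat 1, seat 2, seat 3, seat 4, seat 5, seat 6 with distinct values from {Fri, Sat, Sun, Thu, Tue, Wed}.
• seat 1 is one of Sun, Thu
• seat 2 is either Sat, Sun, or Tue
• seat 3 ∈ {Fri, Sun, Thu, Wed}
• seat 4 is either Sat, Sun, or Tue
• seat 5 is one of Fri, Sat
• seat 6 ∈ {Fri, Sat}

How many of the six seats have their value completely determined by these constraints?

2

Among the 6 variables, Wed fits only seat 3 (and all 6 values in {Fri, Sat, Sun, Thu, Tue, Wed} must be used), so seat 3 = Wed.
Among the 5 still-open variables, Thu fits only seat 1 (and all 5 values in {Fri, Sat, Sun, Thu, Tue} must be used), so seat 1 = Thu.
The 2 variables seat 5 and seat 6 are confined to {Fri, Sat}, which locks those values in; drop them from seat 2, seat 4.
Determined: seat 1=Thu, seat 3=Wed. The other seats each still have more than one consistent value. That makes 2.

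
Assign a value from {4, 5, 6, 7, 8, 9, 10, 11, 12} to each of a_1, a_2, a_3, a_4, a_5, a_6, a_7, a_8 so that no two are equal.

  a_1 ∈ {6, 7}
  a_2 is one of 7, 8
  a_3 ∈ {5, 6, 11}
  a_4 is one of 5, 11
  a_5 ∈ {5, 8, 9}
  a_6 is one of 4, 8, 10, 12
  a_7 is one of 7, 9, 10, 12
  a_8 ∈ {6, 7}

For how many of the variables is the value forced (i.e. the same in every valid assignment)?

a_1 and a_8 share exactly the 2 values {6, 7}; by pigeonhole those values go to them, so strike 6, 7 from a_2, a_3, a_7.
a_2 must be 8 (only option left). Strike 8 from a_5, a_6.
The 2 variables a_3 and a_4 are confined to {5, 11}, which locks those values in; drop them from a_5.
a_5 has just one choice, so a_5 = 9. So a_7 can't be 9.
Determined: a_2=8, a_5=9. The other variables each still have more than one consistent value. That makes 2.

2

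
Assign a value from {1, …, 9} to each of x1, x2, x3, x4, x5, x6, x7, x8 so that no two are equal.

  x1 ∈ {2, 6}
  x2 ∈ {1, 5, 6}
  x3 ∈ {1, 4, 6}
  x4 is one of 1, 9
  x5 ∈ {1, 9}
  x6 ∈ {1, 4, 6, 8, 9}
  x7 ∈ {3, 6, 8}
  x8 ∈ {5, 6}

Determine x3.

4

Among the 8 variables, 2 fits only x1 (and all 8 values in {1, 2, 3, 4, 5, 6, 8, 9} must be used), so x1 = 2.
The 7 still-open variables together cover exactly {1, 3, 4, 5, 6, 8, 9} — 7 values for 7 variables — and 3 appears only in x7's list, so x7 = 3.
Among the 6 still-open variables, 8 fits only x6 (and all 6 values in {1, 4, 5, 6, 8, 9} must be used), so x6 = 8.
Among the 5 still-open variables, 4 fits only x3 (and all 5 values in {1, 4, 5, 6, 9} must be used), so x3 = 4.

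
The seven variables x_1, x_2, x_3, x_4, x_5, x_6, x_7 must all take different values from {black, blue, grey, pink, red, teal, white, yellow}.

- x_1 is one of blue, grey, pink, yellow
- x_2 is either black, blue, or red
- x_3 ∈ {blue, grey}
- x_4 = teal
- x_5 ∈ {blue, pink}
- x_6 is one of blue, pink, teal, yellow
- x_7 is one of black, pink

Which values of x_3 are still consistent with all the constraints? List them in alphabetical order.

blue, grey

x_4 has just one choice, so x_4 = teal. Remove teal from x_6.
The 6 still-open variables draw from only 6 values {black, blue, grey, pink, red, yellow}, so each is used; only x_2 can be red, hence x_2 = red.
Among the 5 still-open variables, black fits only x_7 (and all 5 values in {black, blue, grey, pink, yellow} must be used), so x_7 = black.
No further eliminations apply; x_3 can still be any of blue, grey.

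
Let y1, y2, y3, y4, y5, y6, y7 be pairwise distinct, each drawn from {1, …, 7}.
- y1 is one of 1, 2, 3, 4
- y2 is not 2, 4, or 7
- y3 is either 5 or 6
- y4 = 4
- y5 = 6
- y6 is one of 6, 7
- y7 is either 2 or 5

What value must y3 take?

5

y4 has just one choice, so y4 = 4. Eliminate 4 elsewhere: y1.
y5 has just one choice, so y5 = 6. Strike 6 from y2, y3, y6.
So y3 = 5.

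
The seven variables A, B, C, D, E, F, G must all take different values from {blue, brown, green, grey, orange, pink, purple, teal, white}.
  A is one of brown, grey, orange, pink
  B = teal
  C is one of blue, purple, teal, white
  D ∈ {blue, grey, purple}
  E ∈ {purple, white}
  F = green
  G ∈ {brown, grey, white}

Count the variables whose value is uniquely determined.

2

B must be teal (only option left). Strike teal from C.
F has just one choice, so F = green.
Determined: B=teal, F=green. The other variables each still have more than one consistent value. That makes 2.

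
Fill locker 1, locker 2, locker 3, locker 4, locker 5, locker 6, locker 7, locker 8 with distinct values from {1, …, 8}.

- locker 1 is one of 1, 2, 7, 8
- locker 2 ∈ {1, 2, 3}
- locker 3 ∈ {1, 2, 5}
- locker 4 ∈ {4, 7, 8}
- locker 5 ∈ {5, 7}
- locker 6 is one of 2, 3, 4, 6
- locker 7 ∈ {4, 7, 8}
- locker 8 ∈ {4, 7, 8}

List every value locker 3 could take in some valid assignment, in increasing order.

1, 2

The 8 variables draw from only 8 values {1, 2, 3, 4, 5, 6, 7, 8}, so each is used; only locker 6 can be 6, hence locker 6 = 6.
The 7 still-open variables together cover exactly {1, 2, 3, 4, 5, 7, 8} — 7 values for 7 variables — and 3 appears only in locker 2's list, so locker 2 = 3.
The 3 variables locker 4, locker 7, locker 8 are confined to {4, 7, 8}, which locks those values in; drop them from locker 1, locker 5.
That leaves locker 5 = 5. Eliminate 5 elsewhere: locker 3.
No further eliminations apply; locker 3 can still be any of 1, 2.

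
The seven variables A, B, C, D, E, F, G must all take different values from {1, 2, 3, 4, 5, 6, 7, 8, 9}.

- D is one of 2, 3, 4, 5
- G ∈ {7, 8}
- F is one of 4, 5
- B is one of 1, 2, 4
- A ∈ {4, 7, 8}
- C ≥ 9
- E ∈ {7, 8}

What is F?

C's domain is down to {9}, so C = 9.
E and G share exactly the 2 values {7, 8}; by pigeonhole those values go to them, so strike 7, 8 from A.
A has just one choice, so A = 4. So B, D, F can't be 4.
So F = 5.

5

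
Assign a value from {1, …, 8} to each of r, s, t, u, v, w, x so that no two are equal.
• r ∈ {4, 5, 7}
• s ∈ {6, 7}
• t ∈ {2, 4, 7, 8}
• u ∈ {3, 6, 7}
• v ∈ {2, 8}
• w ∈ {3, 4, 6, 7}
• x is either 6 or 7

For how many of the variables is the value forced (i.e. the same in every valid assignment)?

3

The 7 variables draw from only 7 values {2, 3, 4, 5, 6, 7, 8}, so each is used; only r can be 5, hence r = 5.
s and x between them cover only {6, 7} — a naked pair. Remove those values from t, u, w.
u's domain is down to {3}, so u = 3. So w can't be 3.
That leaves w = 4. Remove 4 from t.
Determined: r=5, u=3, w=4. The other variables each still have more than one consistent value. That makes 3.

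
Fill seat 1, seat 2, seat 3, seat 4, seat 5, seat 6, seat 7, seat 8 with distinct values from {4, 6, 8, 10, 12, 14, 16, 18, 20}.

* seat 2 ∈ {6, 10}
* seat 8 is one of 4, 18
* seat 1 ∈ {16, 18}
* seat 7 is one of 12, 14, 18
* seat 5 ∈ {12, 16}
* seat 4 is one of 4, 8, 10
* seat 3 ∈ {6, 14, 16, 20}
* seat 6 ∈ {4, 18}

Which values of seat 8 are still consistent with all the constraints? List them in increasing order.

seat 6 and seat 8 between them cover only {4, 18} — a naked pair. Remove those values from seat 1, seat 4, seat 7.
seat 1 must be 16 (only option left). Strike 16 from seat 3, seat 5.
seat 5 has just one choice, so seat 5 = 12. Strike 12 from seat 7.
That leaves seat 7 = 14. Strike 14 from seat 3.
No further eliminations apply; seat 8 can still be any of 4, 18.

4, 18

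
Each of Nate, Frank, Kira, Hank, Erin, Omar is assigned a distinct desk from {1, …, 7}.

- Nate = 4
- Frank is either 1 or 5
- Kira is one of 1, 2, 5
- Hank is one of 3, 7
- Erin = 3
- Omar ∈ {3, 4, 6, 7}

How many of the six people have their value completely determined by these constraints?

Nate has just one choice, so Nate = 4. Remove 4 from Omar.
Erin's domain is down to {3}, so Erin = 3. Eliminate 3 elsewhere: Hank, Omar.
That leaves Hank = 7. Eliminate 7 elsewhere: Omar.
Omar's domain is down to {6}, so Omar = 6.
Determined: Nate=4, Hank=7, Erin=3, Omar=6. The other people each still have more than one consistent value. That makes 4.

4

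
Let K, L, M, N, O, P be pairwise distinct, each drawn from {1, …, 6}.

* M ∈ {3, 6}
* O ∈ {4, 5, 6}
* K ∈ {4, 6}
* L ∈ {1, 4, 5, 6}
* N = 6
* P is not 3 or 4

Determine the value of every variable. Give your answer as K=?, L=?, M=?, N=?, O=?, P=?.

N's domain is down to {6}, so N = 6. Remove 6 from K, L, M, O, P.
K's domain is down to {4}, so K = 4. Strike 4 from L, O.
That leaves M = 3.
O has just one choice, so O = 5. Strike 5 from L, P.
L has just one choice, so L = 1. Strike 1 from P.
That leaves P = 2.

K=4, L=1, M=3, N=6, O=5, P=2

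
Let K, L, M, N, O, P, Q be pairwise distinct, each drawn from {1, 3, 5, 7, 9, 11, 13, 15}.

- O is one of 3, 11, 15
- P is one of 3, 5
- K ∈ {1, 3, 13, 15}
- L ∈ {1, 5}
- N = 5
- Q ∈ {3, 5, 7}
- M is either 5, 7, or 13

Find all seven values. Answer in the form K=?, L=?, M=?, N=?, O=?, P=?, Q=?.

N has just one choice, so N = 5. So L, M, P, Q can't be 5.
P has just one choice, so P = 3. Strike 3 from K, O, Q.
Q has just one choice, so Q = 7. Strike 7 from M.
L must be 1 (only option left). So K can't be 1.
M's domain is down to {13}, so M = 13. Strike 13 from K.
That leaves K = 15. So O can't be 15.
O must be 11 (only option left).

K=15, L=1, M=13, N=5, O=11, P=3, Q=7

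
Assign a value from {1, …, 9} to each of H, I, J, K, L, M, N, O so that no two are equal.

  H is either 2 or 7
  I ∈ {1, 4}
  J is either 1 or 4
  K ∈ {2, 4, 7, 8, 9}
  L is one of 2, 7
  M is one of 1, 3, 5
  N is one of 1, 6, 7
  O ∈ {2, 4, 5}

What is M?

H and L between them cover only {2, 7} — a naked pair. Remove those values from K, N, O.
The 2 variables I and J are confined to {1, 4}, which locks those values in; drop them from K, M, N, O.
That leaves N = 6.
O has just one choice, so O = 5. Remove 5 from M.
So M = 3.

3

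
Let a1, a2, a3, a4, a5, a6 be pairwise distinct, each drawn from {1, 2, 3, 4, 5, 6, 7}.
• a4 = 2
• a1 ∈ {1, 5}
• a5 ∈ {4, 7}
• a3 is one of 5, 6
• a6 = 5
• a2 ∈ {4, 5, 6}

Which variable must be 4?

a4's domain is down to {2}, so a4 = 2.
a6 has just one choice, so a6 = 5. Eliminate 5 elsewhere: a1, a2, a3.
a1 must be 1 (only option left).
a3 has just one choice, so a3 = 6. Strike 6 from a2.
So 4 goes to a2.

a2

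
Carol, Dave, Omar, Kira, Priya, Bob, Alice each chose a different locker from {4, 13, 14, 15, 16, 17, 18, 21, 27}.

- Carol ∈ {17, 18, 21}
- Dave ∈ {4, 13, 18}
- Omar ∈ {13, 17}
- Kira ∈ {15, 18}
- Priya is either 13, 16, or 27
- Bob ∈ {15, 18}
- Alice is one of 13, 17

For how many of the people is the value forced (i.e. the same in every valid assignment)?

2

Omar and Alice between them cover only {13, 17} — a naked pair. Remove those values from Carol, Dave, Priya.
Kira and Bob between them cover only {15, 18} — a naked pair. Remove those values from Carol, Dave.
Carol has just one choice, so Carol = 21.
Dave has just one choice, so Dave = 4.
Determined: Carol=21, Dave=4. The other people each still have more than one consistent value. That makes 2.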